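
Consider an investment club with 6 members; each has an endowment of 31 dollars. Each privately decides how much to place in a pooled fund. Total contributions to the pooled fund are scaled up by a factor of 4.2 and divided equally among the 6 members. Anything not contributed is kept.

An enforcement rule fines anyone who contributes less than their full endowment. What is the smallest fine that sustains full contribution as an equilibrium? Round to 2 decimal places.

9.30 dollars

Given the others contribute fully, the best deviation is to contribute 0 (any partial contribution still incurs the fine and gives up units whose private return 0.7000 is below 1).
Deviating from 31 to 0 saves 31 dollars but forfeits the deviator's share of the drop in the pooled fund: 4.2/6 × 31 = 21.70.
So the deviation gain is 31 − 21.70 = 9.30, and the fine must be at least 9.30 dollars to wipe it out.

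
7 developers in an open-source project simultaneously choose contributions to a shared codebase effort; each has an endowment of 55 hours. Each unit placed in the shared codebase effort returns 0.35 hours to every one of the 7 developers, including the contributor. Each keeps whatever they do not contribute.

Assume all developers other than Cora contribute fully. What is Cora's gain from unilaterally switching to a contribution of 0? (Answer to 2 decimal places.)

Switching from a contribution of 55 to 0 lets Cora keep an extra 55 hours, but lowers the shared codebase effort by 55, which costs Cora their own share of that drop: 0.35 × 55 = 19.25.
Net gain = 55 − 19.25 = 35.75. The private return per contributed unit (0.35) is below 1, so free-riding is indeed the best response regardless of what the others do.

35.75 hours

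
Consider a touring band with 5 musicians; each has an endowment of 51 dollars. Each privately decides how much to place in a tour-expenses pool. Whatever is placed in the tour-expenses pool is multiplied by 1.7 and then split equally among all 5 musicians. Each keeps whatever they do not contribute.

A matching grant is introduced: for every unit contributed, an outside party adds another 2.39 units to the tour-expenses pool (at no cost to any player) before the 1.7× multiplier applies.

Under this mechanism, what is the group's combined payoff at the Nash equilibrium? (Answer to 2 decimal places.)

Under the mechanism each unit contributed yields 1.7 × 3.39 / 5 = 1.1526 back to its contributor per unit of net cost, which exceeds 1, making full contribution the dominant choice for everyone.
At the Nash equilibrium everyone contributes 51. Group total payoff = 1.7 × 3.39 × 255 = 1469.57.

1469.57 dollars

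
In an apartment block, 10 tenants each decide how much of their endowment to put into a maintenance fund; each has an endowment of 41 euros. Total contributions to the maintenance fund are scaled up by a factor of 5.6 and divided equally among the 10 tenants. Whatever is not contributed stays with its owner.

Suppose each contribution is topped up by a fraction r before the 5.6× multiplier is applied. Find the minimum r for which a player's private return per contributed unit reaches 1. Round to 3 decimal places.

0.786

With matching at rate r, one contributed unit becomes (1 + r) in the maintenance fund and returns 5.6 × (1 + r) / 10 to the contributor.
Setting this equal to 1: 1 + r = 10/5.6 = 1.7857.
So the minimum matching rate is r = 1.7857 − 1 = 0.786.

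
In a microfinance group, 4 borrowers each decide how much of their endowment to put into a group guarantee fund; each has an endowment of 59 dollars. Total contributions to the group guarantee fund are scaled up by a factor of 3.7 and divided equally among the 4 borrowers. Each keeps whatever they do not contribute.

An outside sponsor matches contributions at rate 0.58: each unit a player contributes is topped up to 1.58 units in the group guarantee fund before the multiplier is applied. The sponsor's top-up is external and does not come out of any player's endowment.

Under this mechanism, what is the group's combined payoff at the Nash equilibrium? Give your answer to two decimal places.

The effective private return per unit is now 3.7 × 1.58 / 4 = 1.4615 > 1, so every player's dominant strategy flips to full contribution.
At the Nash equilibrium everyone contributes 59. Group total payoff = 3.7 × 1.58 × 236 = 1379.66.

1379.66 dollars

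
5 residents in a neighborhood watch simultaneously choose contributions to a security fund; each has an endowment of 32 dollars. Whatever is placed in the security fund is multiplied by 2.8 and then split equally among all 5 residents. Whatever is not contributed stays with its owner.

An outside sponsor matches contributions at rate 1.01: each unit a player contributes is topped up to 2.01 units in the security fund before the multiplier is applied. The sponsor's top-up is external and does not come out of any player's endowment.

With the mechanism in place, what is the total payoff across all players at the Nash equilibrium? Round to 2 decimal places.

900.48 dollars

The effective private return per unit is now 2.8 × 2.01 / 5 = 1.1256 > 1, so every player's dominant strategy flips to full contribution.
So the Nash equilibrium is full contribution by all 5; the group earns 2.8 × 2.01 × 160 = 900.48.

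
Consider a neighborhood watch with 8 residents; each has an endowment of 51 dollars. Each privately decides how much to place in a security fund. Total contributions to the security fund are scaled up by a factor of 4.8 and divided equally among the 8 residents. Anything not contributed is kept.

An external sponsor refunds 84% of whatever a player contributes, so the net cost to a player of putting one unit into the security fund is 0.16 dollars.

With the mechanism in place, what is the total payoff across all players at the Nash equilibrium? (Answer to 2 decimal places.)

2301.12 dollars

Under the mechanism each unit contributed yields (4.8/8) / 0.16 = 3.7500 back to its contributor per unit of net cost, which exceeds 1, making full contribution the dominant choice for everyone.
At the Nash equilibrium everyone contributes 51. Group total payoff = 8 × (51 × 0.84 + 4.8 × 51) = 2301.12.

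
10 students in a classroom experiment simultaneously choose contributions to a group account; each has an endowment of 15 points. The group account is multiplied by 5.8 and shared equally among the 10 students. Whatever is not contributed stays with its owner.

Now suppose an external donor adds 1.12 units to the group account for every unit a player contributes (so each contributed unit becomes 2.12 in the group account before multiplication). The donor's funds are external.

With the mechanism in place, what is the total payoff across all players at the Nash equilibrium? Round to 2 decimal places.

Under the mechanism each unit contributed yields 5.8 × 2.12 / 10 = 1.2296 back to its contributor per unit of net cost, which exceeds 1, making full contribution the dominant choice for everyone.
At the Nash equilibrium everyone contributes 15. Group total payoff = 5.8 × 2.12 × 150 = 1844.40.

1844.40 points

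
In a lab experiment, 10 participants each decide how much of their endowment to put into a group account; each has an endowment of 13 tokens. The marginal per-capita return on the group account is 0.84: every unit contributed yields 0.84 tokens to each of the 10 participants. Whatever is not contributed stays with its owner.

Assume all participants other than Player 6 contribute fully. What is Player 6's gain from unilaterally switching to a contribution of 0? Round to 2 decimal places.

2.08 tokens

Switching from a contribution of 13 to 0 lets Player 6 keep an extra 13 tokens, but lowers the group account by 13, which costs Player 6 their own share of that drop: 0.84 × 13 = 10.92.
Net gain = 13 − 10.92 = 2.08. The private return per contributed unit (0.84) is below 1, so free-riding is indeed the best response regardless of what the others do.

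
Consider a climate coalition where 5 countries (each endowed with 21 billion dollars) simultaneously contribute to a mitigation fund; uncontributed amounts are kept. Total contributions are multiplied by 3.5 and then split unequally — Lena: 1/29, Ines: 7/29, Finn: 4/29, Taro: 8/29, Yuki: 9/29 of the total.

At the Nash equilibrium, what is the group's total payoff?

For player j, contributing a unit is worthwhile iff 3.5 × (j's share) ≥ 1, i.e. iff j's share is at least 0.2857.
Yuki alone (share 9/29) is above the threshold, contributing 21; the remaining 4 contribute 0. Total contributed: 21.
The mitigation fund pays out 3.5 × 21 = 73.50 in total (split across the unequal shares, but the aggregate is all that matters for the group sum).
The 4 free-riders keep 21 each, adding 84. Group total = 84 + 73.50 = 157.50.

157.50 billion dollars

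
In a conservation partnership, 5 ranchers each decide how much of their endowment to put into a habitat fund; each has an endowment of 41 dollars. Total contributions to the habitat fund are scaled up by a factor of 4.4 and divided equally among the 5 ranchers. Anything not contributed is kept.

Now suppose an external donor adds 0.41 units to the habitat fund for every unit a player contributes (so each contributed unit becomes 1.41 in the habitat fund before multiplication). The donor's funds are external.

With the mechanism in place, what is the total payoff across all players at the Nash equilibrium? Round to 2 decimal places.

The effective private return per unit is now 4.4 × 1.41 / 5 = 1.2408 > 1, so every player's dominant strategy flips to full contribution.
At the Nash equilibrium everyone contributes 41. Group total payoff = 4.4 × 1.41 × 205 = 1271.82.

1271.82 dollars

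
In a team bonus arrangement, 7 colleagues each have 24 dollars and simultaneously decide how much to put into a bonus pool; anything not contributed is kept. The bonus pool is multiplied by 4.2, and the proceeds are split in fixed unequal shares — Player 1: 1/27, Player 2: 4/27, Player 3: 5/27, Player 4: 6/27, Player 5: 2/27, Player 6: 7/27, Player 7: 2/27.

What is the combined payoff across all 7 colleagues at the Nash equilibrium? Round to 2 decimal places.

244.80 dollars

For player j, contributing a unit is worthwhile iff 4.2 × (j's share) ≥ 1, i.e. iff j's share is at least 0.2381.
Player 6 alone (share 7/27) is above the threshold, contributing 24; the remaining 6 contribute 0. Total contributed: 24.
The bonus pool pays out 4.2 × 24 = 100.80 in total (split across the unequal shares, but the aggregate is all that matters for the group sum).
The 6 free-riders keep 24 each, adding 144. Group total = 144 + 100.80 = 244.80.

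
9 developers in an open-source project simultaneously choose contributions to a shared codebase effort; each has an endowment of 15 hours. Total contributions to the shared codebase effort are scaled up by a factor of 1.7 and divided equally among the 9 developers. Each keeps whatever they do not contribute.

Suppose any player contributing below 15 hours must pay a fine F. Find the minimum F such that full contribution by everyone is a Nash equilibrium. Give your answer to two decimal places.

12.17 hours

Given the others contribute fully, the best deviation is to contribute 0 (any partial contribution still incurs the fine and gives up units whose private return 0.1889 is below 1).
Deviating from 15 to 0 saves 15 hours but forfeits the deviator's share of the drop in the shared codebase effort: 1.7/9 × 15 = 2.83.
So the deviation gain is 15 − 2.83 = 12.17, and the fine must be at least 12.17 hours to wipe it out.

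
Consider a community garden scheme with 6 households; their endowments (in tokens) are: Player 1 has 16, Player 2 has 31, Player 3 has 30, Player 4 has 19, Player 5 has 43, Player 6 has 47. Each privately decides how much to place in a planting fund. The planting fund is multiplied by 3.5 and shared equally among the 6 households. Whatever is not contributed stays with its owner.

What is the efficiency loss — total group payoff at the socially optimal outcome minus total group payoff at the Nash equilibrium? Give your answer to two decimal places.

465.00 tokens

The private return per contributed unit is 3.5/6 = 0.5833 < 1 for every player regardless of endowment, so the Nash equilibrium is zero contribution and the group total is Σ E_j = 16 + 31 + 30 + 19 + 43 + 47 = 186.
Each contributed unit returns 3.500 to the group, so the social optimum is full contribution by everyone: group total = 3.500 × 186 = 651.00.
Efficiency loss = (3.500 − 1) × 186 = 465.00.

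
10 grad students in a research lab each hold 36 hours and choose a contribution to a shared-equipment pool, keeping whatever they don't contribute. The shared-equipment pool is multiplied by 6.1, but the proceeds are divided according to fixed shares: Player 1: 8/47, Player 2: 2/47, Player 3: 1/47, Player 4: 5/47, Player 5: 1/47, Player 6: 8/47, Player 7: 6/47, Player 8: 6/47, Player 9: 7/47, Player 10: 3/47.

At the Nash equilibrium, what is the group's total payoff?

For player j, contributing a unit is worthwhile iff 6.1 × (j's share) ≥ 1, i.e. iff j's share is at least 0.1639.
Player 1 and Player 6 are above the threshold, contributing 36 each; the remaining 8 contribute 0. Total contributed: 72.
The shared-equipment pool pays out 6.1 × 72 = 439.20 in total (split across the unequal shares, but the aggregate is all that matters for the group sum).
The 8 free-riders keep 36 each, adding 288. Group total = 288 + 439.20 = 727.20.

727.20 hours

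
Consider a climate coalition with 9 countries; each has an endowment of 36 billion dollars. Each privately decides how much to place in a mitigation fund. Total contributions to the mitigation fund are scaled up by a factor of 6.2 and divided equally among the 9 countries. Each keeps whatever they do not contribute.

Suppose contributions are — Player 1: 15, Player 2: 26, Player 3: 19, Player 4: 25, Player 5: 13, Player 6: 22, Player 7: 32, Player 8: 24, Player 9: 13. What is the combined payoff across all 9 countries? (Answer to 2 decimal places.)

1306.80 billion dollars

Total contributed: 15 + 26 + 19 + 25 + 13 + 22 + 32 + 24 + 13 = 189; total kept: 9 × 36 − 189 = 135.
The mitigation fund pays out 6.2 × 189 = 1171.80 in aggregate.
Group total = 135 + 1171.80 = 1306.80.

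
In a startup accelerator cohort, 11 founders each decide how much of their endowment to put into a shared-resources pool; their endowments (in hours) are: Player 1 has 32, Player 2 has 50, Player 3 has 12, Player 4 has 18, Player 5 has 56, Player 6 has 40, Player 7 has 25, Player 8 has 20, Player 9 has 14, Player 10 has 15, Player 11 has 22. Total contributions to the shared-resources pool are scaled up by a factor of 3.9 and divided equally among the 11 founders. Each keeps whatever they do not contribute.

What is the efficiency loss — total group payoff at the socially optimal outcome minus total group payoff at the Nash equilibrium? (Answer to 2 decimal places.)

The private return per contributed unit is 3.9/11 = 0.3545 < 1 for every player regardless of endowment, so the Nash equilibrium is zero contribution and the group total is Σ E_j = 32 + 50 + 12 + 18 + 56 + 40 + 25 + 20 + 14 + 15 + 22 = 304.
Each contributed unit returns 3.900 to the group, so the social optimum is full contribution by everyone: group total = 3.900 × 304 = 1185.60.
Efficiency loss = (3.900 − 1) × 304 = 881.60.

881.60 hours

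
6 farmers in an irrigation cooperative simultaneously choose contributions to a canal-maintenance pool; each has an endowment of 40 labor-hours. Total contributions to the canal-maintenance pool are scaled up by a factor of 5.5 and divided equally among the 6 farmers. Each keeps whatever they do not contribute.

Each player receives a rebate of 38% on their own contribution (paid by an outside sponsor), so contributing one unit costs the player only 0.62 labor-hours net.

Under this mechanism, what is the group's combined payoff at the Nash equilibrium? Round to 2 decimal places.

1411.20 labor-hours

The effective private return per unit is now (5.5/6) / 0.62 = 1.4785 > 1, so every player's dominant strategy flips to full contribution.
At the Nash equilibrium everyone contributes 40. Group total payoff = 6 × (40 × 0.38 + 5.5 × 40) = 1411.20.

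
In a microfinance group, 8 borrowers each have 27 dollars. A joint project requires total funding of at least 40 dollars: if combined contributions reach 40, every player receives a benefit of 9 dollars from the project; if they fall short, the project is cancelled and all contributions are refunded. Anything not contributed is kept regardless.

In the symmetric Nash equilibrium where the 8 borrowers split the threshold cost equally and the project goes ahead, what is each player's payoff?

Equal share of the threshold: 40/8 = 5.
At this profile no one gains by cutting their contribution: any cut drops the total below 40, the project is cancelled, contributions are refunded, and the deviator ends with 27, which is less than 27 − 5 + 9 = 31. Contributing more than 5 just wastes the excess. So contributing exactly 5 is a best response.
Each player's payoff: 27 − 5 + 9 = 31.

31 dollars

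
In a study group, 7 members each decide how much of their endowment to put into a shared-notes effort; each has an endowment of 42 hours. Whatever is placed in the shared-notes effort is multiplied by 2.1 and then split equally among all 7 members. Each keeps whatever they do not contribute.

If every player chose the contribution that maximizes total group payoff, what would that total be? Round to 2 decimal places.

617.40 hours

Each contributed unit returns 2.100 to the group as a whole (0.3000 to each of 7 players), which exceeds 1, so the social optimum is full contribution: group total = 2.100 × 294 = 617.40.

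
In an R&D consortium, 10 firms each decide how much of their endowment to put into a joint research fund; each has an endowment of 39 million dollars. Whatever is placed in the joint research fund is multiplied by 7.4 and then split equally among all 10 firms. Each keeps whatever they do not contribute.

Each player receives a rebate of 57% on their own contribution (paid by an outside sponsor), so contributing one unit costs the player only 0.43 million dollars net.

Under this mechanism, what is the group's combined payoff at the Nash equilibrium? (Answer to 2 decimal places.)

With the mechanism, a contributed unit returns (7.4/10) / 0.43 = 1.7209 per unit of net cost to the contributor — now above 1 — so contributing fully is weakly dominant for every player.
At the Nash equilibrium everyone contributes 39. Group total payoff = 10 × (39 × 0.57 + 7.4 × 39) = 3108.30.

3108.30 million dollars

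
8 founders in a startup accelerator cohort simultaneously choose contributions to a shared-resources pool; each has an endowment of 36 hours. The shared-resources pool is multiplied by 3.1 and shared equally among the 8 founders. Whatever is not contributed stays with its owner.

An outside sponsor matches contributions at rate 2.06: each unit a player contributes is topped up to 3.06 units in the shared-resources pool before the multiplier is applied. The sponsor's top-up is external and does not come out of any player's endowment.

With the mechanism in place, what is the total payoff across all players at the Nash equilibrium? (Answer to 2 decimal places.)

2731.97 hours

The effective private return per unit is now 3.1 × 3.06 / 8 = 1.1858 > 1, so every player's dominant strategy flips to full contribution.
So the Nash equilibrium is full contribution by all 8; the group earns 3.1 × 3.06 × 288 = 2731.97.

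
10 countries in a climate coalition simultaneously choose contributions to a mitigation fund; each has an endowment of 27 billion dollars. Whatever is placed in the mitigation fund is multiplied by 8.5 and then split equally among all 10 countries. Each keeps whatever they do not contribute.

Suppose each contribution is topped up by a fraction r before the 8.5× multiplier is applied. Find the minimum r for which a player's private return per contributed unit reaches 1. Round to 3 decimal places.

With matching at rate r, one contributed unit becomes (1 + r) in the mitigation fund and returns 8.5 × (1 + r) / 10 to the contributor.
Setting this equal to 1: 1 + r = 10/8.5 = 1.1765.
So the minimum matching rate is r = 1.1765 − 1 = 0.176.

0.176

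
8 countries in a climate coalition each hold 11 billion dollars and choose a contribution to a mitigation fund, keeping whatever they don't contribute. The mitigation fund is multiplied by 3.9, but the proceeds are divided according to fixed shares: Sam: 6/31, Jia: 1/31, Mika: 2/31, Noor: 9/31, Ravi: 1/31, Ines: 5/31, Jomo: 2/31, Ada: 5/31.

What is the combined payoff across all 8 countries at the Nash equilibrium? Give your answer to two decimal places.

119.90 billion dollars

Player j's private return per contributed unit is 3.9 × (j's share). Contributing is weakly dominant for j when that share is at least 1/3.9 = 0.2564, and contributing 0 is dominant otherwise.
Noor alone (share 9/31) is above the threshold, contributing 11; the remaining 7 contribute 0. Total contributed: 11.
The mitigation fund pays out 3.9 × 11 = 42.90 in total (split across the unequal shares, but the aggregate is all that matters for the group sum).
The 7 free-riders keep 11 each, adding 77. Group total = 77 + 42.90 = 119.90.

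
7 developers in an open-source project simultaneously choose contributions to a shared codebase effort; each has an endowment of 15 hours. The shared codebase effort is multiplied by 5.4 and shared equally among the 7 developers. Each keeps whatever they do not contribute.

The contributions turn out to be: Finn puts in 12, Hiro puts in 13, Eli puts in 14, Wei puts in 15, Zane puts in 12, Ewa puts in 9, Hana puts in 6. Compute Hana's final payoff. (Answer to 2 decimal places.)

Total contributed: 12 + 13 + 14 + 15 + 12 + 9 + 6 = 81.
Each receives 5.4 × 81 / 7 = 62.49 from the shared codebase effort.
Hana keeps 15 − 6 = 9, so Hana's payoff is 9 + 62.49 = 71.49.

71.49 hours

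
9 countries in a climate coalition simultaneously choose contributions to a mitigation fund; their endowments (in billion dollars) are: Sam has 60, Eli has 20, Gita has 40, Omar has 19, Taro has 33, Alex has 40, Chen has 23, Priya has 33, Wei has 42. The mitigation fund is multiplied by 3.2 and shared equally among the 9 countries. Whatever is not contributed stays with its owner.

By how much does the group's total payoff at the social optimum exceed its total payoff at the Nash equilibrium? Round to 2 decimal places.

The private return per contributed unit is 3.2/9 = 0.3556 < 1 for every player regardless of endowment, so the Nash equilibrium is zero contribution and the group total is Σ E_j = 60 + 20 + 40 + 19 + 33 + 40 + 23 + 33 + 42 = 310.
Each contributed unit returns 3.200 to the group, so the social optimum is full contribution by everyone: group total = 3.200 × 310 = 992.00.
Efficiency loss = (3.200 − 1) × 310 = 682.00.

682.00 billion dollars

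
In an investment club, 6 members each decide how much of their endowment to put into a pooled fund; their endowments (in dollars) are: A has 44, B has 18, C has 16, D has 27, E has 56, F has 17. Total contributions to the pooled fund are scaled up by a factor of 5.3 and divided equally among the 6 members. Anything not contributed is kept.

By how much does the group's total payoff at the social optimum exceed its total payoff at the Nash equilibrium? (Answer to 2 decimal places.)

765.40 dollars

The private return per contributed unit is 5.3/6 = 0.8833 < 1 for every player regardless of endowment, so the Nash equilibrium is zero contribution and the group total is Σ E_j = 44 + 18 + 16 + 27 + 56 + 17 = 178.
Each contributed unit returns 5.300 to the group, so the social optimum is full contribution by everyone: group total = 5.300 × 178 = 943.40.
Efficiency loss = (5.300 − 1) × 178 = 765.40.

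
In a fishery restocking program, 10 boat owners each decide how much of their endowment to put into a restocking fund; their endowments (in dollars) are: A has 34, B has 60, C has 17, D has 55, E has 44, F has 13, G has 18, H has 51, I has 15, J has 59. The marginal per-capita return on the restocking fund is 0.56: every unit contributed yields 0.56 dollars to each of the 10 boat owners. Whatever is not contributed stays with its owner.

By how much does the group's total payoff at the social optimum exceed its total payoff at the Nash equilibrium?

1683.60 dollars

The private return per contributed unit is 0.56 < 1 for everyone, so the Nash equilibrium is zero contribution and the group total is Σ E_j = 34 + 60 + 17 + 55 + 44 + 13 + 18 + 51 + 15 + 59 = 366.
Each contributed unit returns 5.600 to the group, so the social optimum is full contribution by everyone: group total = 5.600 × 366 = 2049.60.
Efficiency loss = (5.600 − 1) × 366 = 1683.60.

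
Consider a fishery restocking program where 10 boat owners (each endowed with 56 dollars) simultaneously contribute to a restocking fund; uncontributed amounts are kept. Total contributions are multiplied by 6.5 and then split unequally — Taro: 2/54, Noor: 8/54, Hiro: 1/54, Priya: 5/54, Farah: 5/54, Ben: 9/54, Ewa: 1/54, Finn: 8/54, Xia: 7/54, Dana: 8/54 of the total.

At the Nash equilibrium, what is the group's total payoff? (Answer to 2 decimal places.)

Each unit j contributes comes back to j as 6.5 × (j's share), so j prefers to contribute only if that share exceeds 1/6.5 = 0.1538; otherwise keeping the unit dominates.
Ben alone (share 9/54) is above the threshold, contributing 56; the remaining 9 contribute 0. Total contributed: 56.
The restocking fund pays out 6.5 × 56 = 364.00 in total (split across the unequal shares, but the aggregate is all that matters for the group sum).
The 9 free-riders keep 56 each, adding 504. Group total = 504 + 364.00 = 868.00.

868.00 dollars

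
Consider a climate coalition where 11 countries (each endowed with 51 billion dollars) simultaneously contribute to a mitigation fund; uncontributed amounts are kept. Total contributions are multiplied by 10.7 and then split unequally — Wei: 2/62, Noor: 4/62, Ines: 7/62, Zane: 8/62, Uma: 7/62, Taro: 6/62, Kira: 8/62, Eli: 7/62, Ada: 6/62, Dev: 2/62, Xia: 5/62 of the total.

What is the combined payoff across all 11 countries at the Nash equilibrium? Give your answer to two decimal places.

4023.90 billion dollars

A player with share s gets back 10.7·s per unit contributed, so full contribution is dominant for anyone with s > 1/10.7 = 0.0935 and zero contribution is dominant for anyone below.
Ines, Zane, Uma, Taro, Kira, Eli and Ada clear that bar, contributing 51 each; the remaining 4 contribute 0. Total contributed: 357.
The mitigation fund pays out 10.7 × 357 = 3819.90 in total (split across the unequal shares, but the aggregate is all that matters for the group sum).
The 4 free-riders keep 51 each, adding 204. Group total = 204 + 3819.90 = 4023.90.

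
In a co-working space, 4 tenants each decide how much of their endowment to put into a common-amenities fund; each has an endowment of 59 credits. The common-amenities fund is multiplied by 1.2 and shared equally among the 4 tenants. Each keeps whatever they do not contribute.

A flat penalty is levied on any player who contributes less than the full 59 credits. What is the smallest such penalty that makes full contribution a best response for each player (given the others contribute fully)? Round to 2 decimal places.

41.30 credits

Given the others contribute fully, the best deviation is to contribute 0 (any partial contribution still incurs the fine and gives up units whose private return 0.3000 is below 1).
Deviating from 59 to 0 saves 59 credits but forfeits the deviator's share of the drop in the common-amenities fund: 1.2/4 × 59 = 17.70.
So the deviation gain is 59 − 17.70 = 41.30, and the fine must be at least 41.30 credits to wipe it out.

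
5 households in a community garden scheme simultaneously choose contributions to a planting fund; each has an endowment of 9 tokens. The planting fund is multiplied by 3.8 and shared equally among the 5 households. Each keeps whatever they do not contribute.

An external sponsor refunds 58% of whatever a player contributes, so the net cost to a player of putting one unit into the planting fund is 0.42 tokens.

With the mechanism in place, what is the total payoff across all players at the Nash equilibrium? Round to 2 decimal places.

Under the mechanism each unit contributed yields (3.8/5) / 0.42 = 1.8095 back to its contributor per unit of net cost, which exceeds 1, making full contribution the dominant choice for everyone.
So the Nash equilibrium is full contribution by all 5; the group earns 5 × (9 × 0.58 + 3.8 × 9) = 197.10.

197.10 tokens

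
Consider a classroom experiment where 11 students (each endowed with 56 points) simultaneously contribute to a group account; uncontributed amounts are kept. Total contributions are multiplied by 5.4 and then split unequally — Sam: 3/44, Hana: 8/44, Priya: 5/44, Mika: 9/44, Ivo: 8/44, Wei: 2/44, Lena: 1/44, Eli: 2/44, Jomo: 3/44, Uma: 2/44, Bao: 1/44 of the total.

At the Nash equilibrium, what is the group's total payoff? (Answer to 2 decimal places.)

For player j, contributing a unit is worthwhile iff 5.4 × (j's share) ≥ 1, i.e. iff j's share is at least 0.1852.
Mika alone (share 9/44) is above the threshold, contributing 56; the remaining 10 contribute 0. Total contributed: 56.
The group account pays out 5.4 × 56 = 302.40 in total (split across the unequal shares, but the aggregate is all that matters for the group sum).
The 10 free-riders keep 56 each, adding 560. Group total = 560 + 302.40 = 862.40.

862.40 points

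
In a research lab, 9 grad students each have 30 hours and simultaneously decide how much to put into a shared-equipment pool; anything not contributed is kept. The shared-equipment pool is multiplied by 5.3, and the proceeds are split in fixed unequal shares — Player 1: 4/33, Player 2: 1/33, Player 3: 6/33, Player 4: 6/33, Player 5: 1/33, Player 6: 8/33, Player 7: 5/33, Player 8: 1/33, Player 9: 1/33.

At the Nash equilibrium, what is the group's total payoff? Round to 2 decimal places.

For player j, contributing a unit is worthwhile iff 5.3 × (j's share) ≥ 1, i.e. iff j's share is at least 0.1887.
Only Player 6 (8/33) clears that bar, contributing 30; the remaining 8 contribute 0. Total contributed: 30.
The shared-equipment pool pays out 5.3 × 30 = 159.00 in total (split across the unequal shares, but the aggregate is all that matters for the group sum).
The 8 free-riders keep 30 each, adding 240. Group total = 240 + 159.00 = 399.00.

399.00 hours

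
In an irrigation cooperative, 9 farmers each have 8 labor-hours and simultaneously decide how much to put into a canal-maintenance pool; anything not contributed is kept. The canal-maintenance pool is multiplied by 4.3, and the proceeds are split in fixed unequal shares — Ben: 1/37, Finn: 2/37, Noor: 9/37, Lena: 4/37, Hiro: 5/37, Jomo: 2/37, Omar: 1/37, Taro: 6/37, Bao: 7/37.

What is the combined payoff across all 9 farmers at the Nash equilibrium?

For player j, contributing a unit is worthwhile iff 4.3 × (j's share) ≥ 1, i.e. iff j's share is at least 0.2326.
Only Noor (9/37) clears that bar, contributing 8; the remaining 8 contribute 0. Total contributed: 8.
The canal-maintenance pool pays out 4.3 × 8 = 34.40 in total (split across the unequal shares, but the aggregate is all that matters for the group sum).
The 8 free-riders keep 8 each, adding 64. Group total = 64 + 34.40 = 98.40.

98.40 labor-hours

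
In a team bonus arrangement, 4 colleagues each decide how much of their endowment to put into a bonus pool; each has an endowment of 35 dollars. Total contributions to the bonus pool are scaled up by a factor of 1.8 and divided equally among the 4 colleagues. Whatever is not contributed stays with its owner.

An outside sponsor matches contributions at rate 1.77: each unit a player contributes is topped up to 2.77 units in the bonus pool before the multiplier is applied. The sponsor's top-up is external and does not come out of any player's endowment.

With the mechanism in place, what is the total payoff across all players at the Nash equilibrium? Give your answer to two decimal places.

698.04 dollars

With the mechanism, a contributed unit returns 1.8 × 2.77 / 4 = 1.2465 per unit of net cost to the contributor — now above 1 — so contributing fully is weakly dominant for every player.
So the Nash equilibrium is full contribution by all 4; the group earns 1.8 × 2.77 × 140 = 698.04.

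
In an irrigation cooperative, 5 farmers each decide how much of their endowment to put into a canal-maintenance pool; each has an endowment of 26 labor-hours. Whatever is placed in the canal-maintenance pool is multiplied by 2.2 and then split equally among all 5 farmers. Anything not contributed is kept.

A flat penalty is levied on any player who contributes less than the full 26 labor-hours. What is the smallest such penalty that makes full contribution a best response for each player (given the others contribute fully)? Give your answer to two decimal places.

14.56 labor-hours

Given the others contribute fully, the best deviation is to contribute 0 (any partial contribution still incurs the fine and gives up units whose private return 0.4400 is below 1).
Deviating from 26 to 0 saves 26 labor-hours but forfeits the deviator's share of the drop in the canal-maintenance pool: 2.2/5 × 26 = 11.44.
So the deviation gain is 26 − 11.44 = 14.56, and the fine must be at least 14.56 labor-hours to wipe it out.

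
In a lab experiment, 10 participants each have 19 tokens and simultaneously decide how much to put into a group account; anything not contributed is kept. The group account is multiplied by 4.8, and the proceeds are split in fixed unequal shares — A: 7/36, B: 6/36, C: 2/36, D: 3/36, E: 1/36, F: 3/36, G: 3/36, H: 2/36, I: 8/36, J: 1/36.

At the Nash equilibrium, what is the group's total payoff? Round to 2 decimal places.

262.20 tokens

Each unit j contributes comes back to j as 4.8 × (j's share), so j prefers to contribute only if that share exceeds 1/4.8 = 0.2083; otherwise keeping the unit dominates.
The only share above 0.2083 is I's 8/36, contributing 19; the remaining 9 contribute 0. Total contributed: 19.
The group account pays out 4.8 × 19 = 91.20 in total (split across the unequal shares, but the aggregate is all that matters for the group sum).
The 9 free-riders keep 19 each, adding 171. Group total = 171 + 91.20 = 262.20.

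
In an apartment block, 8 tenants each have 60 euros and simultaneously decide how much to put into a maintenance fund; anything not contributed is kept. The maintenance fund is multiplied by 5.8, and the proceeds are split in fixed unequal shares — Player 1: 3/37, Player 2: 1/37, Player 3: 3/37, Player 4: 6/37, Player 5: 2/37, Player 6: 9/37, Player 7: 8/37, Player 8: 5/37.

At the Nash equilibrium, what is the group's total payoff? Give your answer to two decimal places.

For player j, contributing a unit is worthwhile iff 5.8 × (j's share) ≥ 1, i.e. iff j's share is at least 0.1724.
Player 6 and Player 7 clear that bar, contributing 60 each; the remaining 6 contribute 0. Total contributed: 120.
The maintenance fund pays out 5.8 × 120 = 696.00 in total (split across the unequal shares, but the aggregate is all that matters for the group sum).
The 6 free-riders keep 60 each, adding 360. Group total = 360 + 696.00 = 1056.00.

1056.00 euros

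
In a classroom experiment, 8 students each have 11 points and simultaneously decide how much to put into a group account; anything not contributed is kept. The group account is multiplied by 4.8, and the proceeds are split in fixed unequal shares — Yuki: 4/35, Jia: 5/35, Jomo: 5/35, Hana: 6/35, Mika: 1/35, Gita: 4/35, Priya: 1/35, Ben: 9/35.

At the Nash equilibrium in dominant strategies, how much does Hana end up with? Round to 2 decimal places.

Player j's private return per contributed unit is 4.8 × (j's share). Contributing is weakly dominant for j when that share is at least 1/4.8 = 0.2083, and contributing 0 is dominant otherwise.
Only Ben (9/35) clears that bar, contributing 11; the remaining 7 contribute 0. Total contributed: 11.
Hana keeps 11 and receives 4.8 × 11 × 6/35 = 9.05 from the group account, for a payoff of 20.05.

20.05 points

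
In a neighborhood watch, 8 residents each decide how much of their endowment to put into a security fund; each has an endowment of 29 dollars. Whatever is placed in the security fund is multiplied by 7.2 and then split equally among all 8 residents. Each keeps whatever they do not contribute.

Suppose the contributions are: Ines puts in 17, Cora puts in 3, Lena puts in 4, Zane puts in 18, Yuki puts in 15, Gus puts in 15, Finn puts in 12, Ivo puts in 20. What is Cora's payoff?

119.60 dollars

Total contributed: 17 + 3 + 4 + 18 + 15 + 15 + 12 + 20 = 104.
Each receives 7.2 × 104 / 8 = 93.60 from the security fund.
Cora keeps 29 − 3 = 26, so Cora's payoff is 26 + 93.60 = 119.60.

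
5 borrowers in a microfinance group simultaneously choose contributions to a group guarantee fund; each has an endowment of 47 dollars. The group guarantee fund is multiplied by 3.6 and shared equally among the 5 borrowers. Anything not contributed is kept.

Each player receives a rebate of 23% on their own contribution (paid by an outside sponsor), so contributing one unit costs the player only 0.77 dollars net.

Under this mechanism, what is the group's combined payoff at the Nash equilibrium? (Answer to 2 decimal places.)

235.00 dollars

With the mechanism, a contributed unit returns (3.6/5) / 0.77 = 0.9351 per unit of net cost — still below 1 — so contributing 0 remains dominant for every player.
At the Nash equilibrium no one contributes; group total payoff = 5 × 47 = 235.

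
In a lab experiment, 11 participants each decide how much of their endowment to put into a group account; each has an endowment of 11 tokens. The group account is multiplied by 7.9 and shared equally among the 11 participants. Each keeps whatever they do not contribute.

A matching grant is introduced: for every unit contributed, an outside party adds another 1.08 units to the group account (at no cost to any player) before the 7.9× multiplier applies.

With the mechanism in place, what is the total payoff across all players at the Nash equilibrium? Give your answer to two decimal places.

With the mechanism, a contributed unit returns 7.9 × 2.08 / 11 = 1.4938 per unit of net cost to the contributor — now above 1 — so contributing fully is weakly dominant for every player.
So the Nash equilibrium is full contribution by all 11; the group earns 7.9 × 2.08 × 121 = 1988.27.

1988.27 tokens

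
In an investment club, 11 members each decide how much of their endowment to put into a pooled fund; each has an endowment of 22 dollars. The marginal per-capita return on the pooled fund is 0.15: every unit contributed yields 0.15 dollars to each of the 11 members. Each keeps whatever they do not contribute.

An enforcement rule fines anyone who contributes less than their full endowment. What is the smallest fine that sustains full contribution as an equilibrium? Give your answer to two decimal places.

Given the others contribute fully, the best deviation is to contribute 0 (any partial contribution still incurs the fine and gives up units whose private return 0.15 is below 1).
Deviating from 22 to 0 saves 22 dollars but forfeits the deviator's share of the drop in the pooled fund: 0.15 × 22 = 3.30.
So the deviation gain is 22 − 3.30 = 18.70, and the fine must be at least 18.70 dollars to wipe it out.

18.70 dollars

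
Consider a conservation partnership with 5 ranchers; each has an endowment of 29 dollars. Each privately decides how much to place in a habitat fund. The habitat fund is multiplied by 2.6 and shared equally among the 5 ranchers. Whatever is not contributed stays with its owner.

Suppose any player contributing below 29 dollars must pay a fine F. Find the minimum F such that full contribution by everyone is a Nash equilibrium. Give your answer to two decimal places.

Given the others contribute fully, the best deviation is to contribute 0 (any partial contribution still incurs the fine and gives up units whose private return 0.5200 is below 1).
Deviating from 29 to 0 saves 29 dollars but forfeits the deviator's share of the drop in the habitat fund: 2.6/5 × 29 = 15.08.
So the deviation gain is 29 − 15.08 = 13.92, and the fine must be at least 13.92 dollars to wipe it out.

13.92 dollars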